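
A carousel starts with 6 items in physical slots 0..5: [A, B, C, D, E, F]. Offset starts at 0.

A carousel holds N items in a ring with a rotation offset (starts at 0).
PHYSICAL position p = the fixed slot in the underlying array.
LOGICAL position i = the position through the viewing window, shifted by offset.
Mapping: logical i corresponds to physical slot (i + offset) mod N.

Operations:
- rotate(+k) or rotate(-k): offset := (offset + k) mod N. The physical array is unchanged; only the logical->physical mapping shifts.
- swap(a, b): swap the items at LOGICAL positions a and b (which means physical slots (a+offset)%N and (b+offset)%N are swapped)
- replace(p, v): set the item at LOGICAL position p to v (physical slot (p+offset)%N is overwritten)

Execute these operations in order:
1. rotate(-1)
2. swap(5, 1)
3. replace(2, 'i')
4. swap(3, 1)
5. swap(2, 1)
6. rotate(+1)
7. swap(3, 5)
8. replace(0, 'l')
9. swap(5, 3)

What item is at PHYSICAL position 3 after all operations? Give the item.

Answer: D

Derivation:
After op 1 (rotate(-1)): offset=5, physical=[A,B,C,D,E,F], logical=[F,A,B,C,D,E]
After op 2 (swap(5, 1)): offset=5, physical=[E,B,C,D,A,F], logical=[F,E,B,C,D,A]
After op 3 (replace(2, 'i')): offset=5, physical=[E,i,C,D,A,F], logical=[F,E,i,C,D,A]
After op 4 (swap(3, 1)): offset=5, physical=[C,i,E,D,A,F], logical=[F,C,i,E,D,A]
After op 5 (swap(2, 1)): offset=5, physical=[i,C,E,D,A,F], logical=[F,i,C,E,D,A]
After op 6 (rotate(+1)): offset=0, physical=[i,C,E,D,A,F], logical=[i,C,E,D,A,F]
After op 7 (swap(3, 5)): offset=0, physical=[i,C,E,F,A,D], logical=[i,C,E,F,A,D]
After op 8 (replace(0, 'l')): offset=0, physical=[l,C,E,F,A,D], logical=[l,C,E,F,A,D]
After op 9 (swap(5, 3)): offset=0, physical=[l,C,E,D,A,F], logical=[l,C,E,D,A,F]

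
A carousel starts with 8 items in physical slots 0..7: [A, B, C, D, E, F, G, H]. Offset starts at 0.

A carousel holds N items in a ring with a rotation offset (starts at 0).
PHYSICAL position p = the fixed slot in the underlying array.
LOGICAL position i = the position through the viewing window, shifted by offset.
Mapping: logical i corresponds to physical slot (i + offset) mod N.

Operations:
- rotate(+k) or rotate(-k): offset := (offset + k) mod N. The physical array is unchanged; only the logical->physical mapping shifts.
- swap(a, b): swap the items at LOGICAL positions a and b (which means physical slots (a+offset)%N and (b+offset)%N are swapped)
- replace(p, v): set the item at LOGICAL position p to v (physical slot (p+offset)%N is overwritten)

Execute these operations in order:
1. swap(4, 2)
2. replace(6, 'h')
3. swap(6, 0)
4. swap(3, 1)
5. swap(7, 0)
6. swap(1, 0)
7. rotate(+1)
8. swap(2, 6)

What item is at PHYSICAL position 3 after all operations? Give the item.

Answer: h

Derivation:
After op 1 (swap(4, 2)): offset=0, physical=[A,B,E,D,C,F,G,H], logical=[A,B,E,D,C,F,G,H]
After op 2 (replace(6, 'h')): offset=0, physical=[A,B,E,D,C,F,h,H], logical=[A,B,E,D,C,F,h,H]
After op 3 (swap(6, 0)): offset=0, physical=[h,B,E,D,C,F,A,H], logical=[h,B,E,D,C,F,A,H]
After op 4 (swap(3, 1)): offset=0, physical=[h,D,E,B,C,F,A,H], logical=[h,D,E,B,C,F,A,H]
After op 5 (swap(7, 0)): offset=0, physical=[H,D,E,B,C,F,A,h], logical=[H,D,E,B,C,F,A,h]
After op 6 (swap(1, 0)): offset=0, physical=[D,H,E,B,C,F,A,h], logical=[D,H,E,B,C,F,A,h]
After op 7 (rotate(+1)): offset=1, physical=[D,H,E,B,C,F,A,h], logical=[H,E,B,C,F,A,h,D]
After op 8 (swap(2, 6)): offset=1, physical=[D,H,E,h,C,F,A,B], logical=[H,E,h,C,F,A,B,D]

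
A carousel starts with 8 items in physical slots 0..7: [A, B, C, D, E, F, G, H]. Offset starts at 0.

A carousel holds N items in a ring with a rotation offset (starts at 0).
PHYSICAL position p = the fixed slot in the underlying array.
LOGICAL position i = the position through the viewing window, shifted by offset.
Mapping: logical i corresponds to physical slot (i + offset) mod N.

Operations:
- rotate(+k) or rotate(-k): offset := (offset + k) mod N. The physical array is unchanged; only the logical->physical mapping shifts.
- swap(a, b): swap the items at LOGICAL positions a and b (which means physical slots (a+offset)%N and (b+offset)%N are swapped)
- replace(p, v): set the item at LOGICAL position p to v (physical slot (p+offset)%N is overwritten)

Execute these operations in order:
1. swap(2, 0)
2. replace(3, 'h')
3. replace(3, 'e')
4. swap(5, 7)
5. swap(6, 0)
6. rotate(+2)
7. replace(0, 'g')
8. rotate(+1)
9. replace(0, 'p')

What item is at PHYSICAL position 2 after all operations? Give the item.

After op 1 (swap(2, 0)): offset=0, physical=[C,B,A,D,E,F,G,H], logical=[C,B,A,D,E,F,G,H]
After op 2 (replace(3, 'h')): offset=0, physical=[C,B,A,h,E,F,G,H], logical=[C,B,A,h,E,F,G,H]
After op 3 (replace(3, 'e')): offset=0, physical=[C,B,A,e,E,F,G,H], logical=[C,B,A,e,E,F,G,H]
After op 4 (swap(5, 7)): offset=0, physical=[C,B,A,e,E,H,G,F], logical=[C,B,A,e,E,H,G,F]
After op 5 (swap(6, 0)): offset=0, physical=[G,B,A,e,E,H,C,F], logical=[G,B,A,e,E,H,C,F]
After op 6 (rotate(+2)): offset=2, physical=[G,B,A,e,E,H,C,F], logical=[A,e,E,H,C,F,G,B]
After op 7 (replace(0, 'g')): offset=2, physical=[G,B,g,e,E,H,C,F], logical=[g,e,E,H,C,F,G,B]
After op 8 (rotate(+1)): offset=3, physical=[G,B,g,e,E,H,C,F], logical=[e,E,H,C,F,G,B,g]
After op 9 (replace(0, 'p')): offset=3, physical=[G,B,g,p,E,H,C,F], logical=[p,E,H,C,F,G,B,g]

Answer: g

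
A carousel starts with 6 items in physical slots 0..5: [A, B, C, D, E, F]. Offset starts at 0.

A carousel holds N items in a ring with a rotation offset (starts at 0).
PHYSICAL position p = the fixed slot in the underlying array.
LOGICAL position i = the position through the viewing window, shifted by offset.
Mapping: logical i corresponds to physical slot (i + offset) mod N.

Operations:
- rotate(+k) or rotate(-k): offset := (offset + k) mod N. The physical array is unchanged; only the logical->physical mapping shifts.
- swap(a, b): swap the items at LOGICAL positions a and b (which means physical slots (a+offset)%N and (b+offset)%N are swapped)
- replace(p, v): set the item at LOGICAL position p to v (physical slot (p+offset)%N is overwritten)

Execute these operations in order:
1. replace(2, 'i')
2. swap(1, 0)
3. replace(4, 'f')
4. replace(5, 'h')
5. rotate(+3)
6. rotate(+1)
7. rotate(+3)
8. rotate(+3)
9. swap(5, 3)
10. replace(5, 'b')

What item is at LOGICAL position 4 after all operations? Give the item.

Answer: i

Derivation:
After op 1 (replace(2, 'i')): offset=0, physical=[A,B,i,D,E,F], logical=[A,B,i,D,E,F]
After op 2 (swap(1, 0)): offset=0, physical=[B,A,i,D,E,F], logical=[B,A,i,D,E,F]
After op 3 (replace(4, 'f')): offset=0, physical=[B,A,i,D,f,F], logical=[B,A,i,D,f,F]
After op 4 (replace(5, 'h')): offset=0, physical=[B,A,i,D,f,h], logical=[B,A,i,D,f,h]
After op 5 (rotate(+3)): offset=3, physical=[B,A,i,D,f,h], logical=[D,f,h,B,A,i]
After op 6 (rotate(+1)): offset=4, physical=[B,A,i,D,f,h], logical=[f,h,B,A,i,D]
After op 7 (rotate(+3)): offset=1, physical=[B,A,i,D,f,h], logical=[A,i,D,f,h,B]
After op 8 (rotate(+3)): offset=4, physical=[B,A,i,D,f,h], logical=[f,h,B,A,i,D]
After op 9 (swap(5, 3)): offset=4, physical=[B,D,i,A,f,h], logical=[f,h,B,D,i,A]
After op 10 (replace(5, 'b')): offset=4, physical=[B,D,i,b,f,h], logical=[f,h,B,D,i,b]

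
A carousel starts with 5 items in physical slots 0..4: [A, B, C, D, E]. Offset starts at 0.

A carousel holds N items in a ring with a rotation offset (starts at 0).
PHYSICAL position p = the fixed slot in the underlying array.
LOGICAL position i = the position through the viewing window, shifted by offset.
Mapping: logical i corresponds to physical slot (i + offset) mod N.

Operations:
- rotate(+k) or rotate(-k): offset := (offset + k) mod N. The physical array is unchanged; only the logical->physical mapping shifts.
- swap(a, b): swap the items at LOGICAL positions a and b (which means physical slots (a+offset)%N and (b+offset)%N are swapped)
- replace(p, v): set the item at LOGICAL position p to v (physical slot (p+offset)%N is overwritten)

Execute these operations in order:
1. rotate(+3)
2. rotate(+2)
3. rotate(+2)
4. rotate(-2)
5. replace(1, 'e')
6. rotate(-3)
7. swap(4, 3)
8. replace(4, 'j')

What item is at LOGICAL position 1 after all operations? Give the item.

After op 1 (rotate(+3)): offset=3, physical=[A,B,C,D,E], logical=[D,E,A,B,C]
After op 2 (rotate(+2)): offset=0, physical=[A,B,C,D,E], logical=[A,B,C,D,E]
After op 3 (rotate(+2)): offset=2, physical=[A,B,C,D,E], logical=[C,D,E,A,B]
After op 4 (rotate(-2)): offset=0, physical=[A,B,C,D,E], logical=[A,B,C,D,E]
After op 5 (replace(1, 'e')): offset=0, physical=[A,e,C,D,E], logical=[A,e,C,D,E]
After op 6 (rotate(-3)): offset=2, physical=[A,e,C,D,E], logical=[C,D,E,A,e]
After op 7 (swap(4, 3)): offset=2, physical=[e,A,C,D,E], logical=[C,D,E,e,A]
After op 8 (replace(4, 'j')): offset=2, physical=[e,j,C,D,E], logical=[C,D,E,e,j]

Answer: D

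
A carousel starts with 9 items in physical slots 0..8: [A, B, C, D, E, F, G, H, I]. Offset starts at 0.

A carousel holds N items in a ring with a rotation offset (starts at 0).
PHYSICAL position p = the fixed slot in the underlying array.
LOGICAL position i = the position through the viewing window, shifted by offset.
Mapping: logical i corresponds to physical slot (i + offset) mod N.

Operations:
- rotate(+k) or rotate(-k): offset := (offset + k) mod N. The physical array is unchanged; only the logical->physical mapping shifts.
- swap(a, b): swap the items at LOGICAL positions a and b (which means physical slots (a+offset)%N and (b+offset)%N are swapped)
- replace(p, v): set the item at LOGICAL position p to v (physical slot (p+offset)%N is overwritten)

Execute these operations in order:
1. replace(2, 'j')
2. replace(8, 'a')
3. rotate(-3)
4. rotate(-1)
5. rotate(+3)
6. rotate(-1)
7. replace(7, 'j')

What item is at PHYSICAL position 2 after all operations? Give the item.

After op 1 (replace(2, 'j')): offset=0, physical=[A,B,j,D,E,F,G,H,I], logical=[A,B,j,D,E,F,G,H,I]
After op 2 (replace(8, 'a')): offset=0, physical=[A,B,j,D,E,F,G,H,a], logical=[A,B,j,D,E,F,G,H,a]
After op 3 (rotate(-3)): offset=6, physical=[A,B,j,D,E,F,G,H,a], logical=[G,H,a,A,B,j,D,E,F]
After op 4 (rotate(-1)): offset=5, physical=[A,B,j,D,E,F,G,H,a], logical=[F,G,H,a,A,B,j,D,E]
After op 5 (rotate(+3)): offset=8, physical=[A,B,j,D,E,F,G,H,a], logical=[a,A,B,j,D,E,F,G,H]
After op 6 (rotate(-1)): offset=7, physical=[A,B,j,D,E,F,G,H,a], logical=[H,a,A,B,j,D,E,F,G]
After op 7 (replace(7, 'j')): offset=7, physical=[A,B,j,D,E,j,G,H,a], logical=[H,a,A,B,j,D,E,j,G]

Answer: j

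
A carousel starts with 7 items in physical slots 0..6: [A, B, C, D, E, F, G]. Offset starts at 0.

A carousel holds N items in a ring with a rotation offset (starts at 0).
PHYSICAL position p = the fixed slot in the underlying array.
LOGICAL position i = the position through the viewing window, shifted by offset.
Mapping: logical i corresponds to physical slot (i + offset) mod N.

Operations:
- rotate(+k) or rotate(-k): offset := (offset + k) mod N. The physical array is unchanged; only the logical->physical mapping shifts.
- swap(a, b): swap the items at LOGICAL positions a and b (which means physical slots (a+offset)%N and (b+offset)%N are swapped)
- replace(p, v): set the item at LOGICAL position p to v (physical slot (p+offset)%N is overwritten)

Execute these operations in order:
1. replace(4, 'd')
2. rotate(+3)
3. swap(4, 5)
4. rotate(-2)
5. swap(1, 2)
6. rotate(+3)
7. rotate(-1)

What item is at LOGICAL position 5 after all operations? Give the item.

Answer: A

Derivation:
After op 1 (replace(4, 'd')): offset=0, physical=[A,B,C,D,d,F,G], logical=[A,B,C,D,d,F,G]
After op 2 (rotate(+3)): offset=3, physical=[A,B,C,D,d,F,G], logical=[D,d,F,G,A,B,C]
After op 3 (swap(4, 5)): offset=3, physical=[B,A,C,D,d,F,G], logical=[D,d,F,G,B,A,C]
After op 4 (rotate(-2)): offset=1, physical=[B,A,C,D,d,F,G], logical=[A,C,D,d,F,G,B]
After op 5 (swap(1, 2)): offset=1, physical=[B,A,D,C,d,F,G], logical=[A,D,C,d,F,G,B]
After op 6 (rotate(+3)): offset=4, physical=[B,A,D,C,d,F,G], logical=[d,F,G,B,A,D,C]
After op 7 (rotate(-1)): offset=3, physical=[B,A,D,C,d,F,G], logical=[C,d,F,G,B,A,D]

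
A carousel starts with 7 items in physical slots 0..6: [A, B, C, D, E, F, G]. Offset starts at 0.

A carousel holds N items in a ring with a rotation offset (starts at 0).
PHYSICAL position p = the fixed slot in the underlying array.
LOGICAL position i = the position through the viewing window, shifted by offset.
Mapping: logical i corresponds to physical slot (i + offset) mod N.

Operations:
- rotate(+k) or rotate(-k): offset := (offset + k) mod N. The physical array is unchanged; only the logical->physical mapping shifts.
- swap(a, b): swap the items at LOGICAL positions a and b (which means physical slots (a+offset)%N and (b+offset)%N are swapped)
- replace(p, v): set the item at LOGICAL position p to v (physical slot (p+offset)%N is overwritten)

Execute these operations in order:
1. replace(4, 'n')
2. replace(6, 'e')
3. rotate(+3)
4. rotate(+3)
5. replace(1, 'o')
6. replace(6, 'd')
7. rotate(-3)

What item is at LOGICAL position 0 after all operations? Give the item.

After op 1 (replace(4, 'n')): offset=0, physical=[A,B,C,D,n,F,G], logical=[A,B,C,D,n,F,G]
After op 2 (replace(6, 'e')): offset=0, physical=[A,B,C,D,n,F,e], logical=[A,B,C,D,n,F,e]
After op 3 (rotate(+3)): offset=3, physical=[A,B,C,D,n,F,e], logical=[D,n,F,e,A,B,C]
After op 4 (rotate(+3)): offset=6, physical=[A,B,C,D,n,F,e], logical=[e,A,B,C,D,n,F]
After op 5 (replace(1, 'o')): offset=6, physical=[o,B,C,D,n,F,e], logical=[e,o,B,C,D,n,F]
After op 6 (replace(6, 'd')): offset=6, physical=[o,B,C,D,n,d,e], logical=[e,o,B,C,D,n,d]
After op 7 (rotate(-3)): offset=3, physical=[o,B,C,D,n,d,e], logical=[D,n,d,e,o,B,C]

Answer: D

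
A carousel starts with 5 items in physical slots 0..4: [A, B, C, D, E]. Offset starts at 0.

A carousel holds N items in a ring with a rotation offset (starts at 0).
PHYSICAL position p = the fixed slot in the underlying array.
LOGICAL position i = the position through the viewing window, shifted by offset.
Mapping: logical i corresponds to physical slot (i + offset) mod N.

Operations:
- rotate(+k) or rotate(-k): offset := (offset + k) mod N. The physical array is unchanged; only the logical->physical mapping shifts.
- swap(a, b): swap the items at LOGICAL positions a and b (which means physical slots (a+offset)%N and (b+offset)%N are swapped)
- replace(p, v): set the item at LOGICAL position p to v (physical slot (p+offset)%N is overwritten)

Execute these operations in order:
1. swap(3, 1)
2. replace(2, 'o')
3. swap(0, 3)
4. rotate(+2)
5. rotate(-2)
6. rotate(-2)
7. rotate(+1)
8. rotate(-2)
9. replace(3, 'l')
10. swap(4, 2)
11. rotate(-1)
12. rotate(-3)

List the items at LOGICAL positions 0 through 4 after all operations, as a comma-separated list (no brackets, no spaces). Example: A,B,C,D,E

After op 1 (swap(3, 1)): offset=0, physical=[A,D,C,B,E], logical=[A,D,C,B,E]
After op 2 (replace(2, 'o')): offset=0, physical=[A,D,o,B,E], logical=[A,D,o,B,E]
After op 3 (swap(0, 3)): offset=0, physical=[B,D,o,A,E], logical=[B,D,o,A,E]
After op 4 (rotate(+2)): offset=2, physical=[B,D,o,A,E], logical=[o,A,E,B,D]
After op 5 (rotate(-2)): offset=0, physical=[B,D,o,A,E], logical=[B,D,o,A,E]
After op 6 (rotate(-2)): offset=3, physical=[B,D,o,A,E], logical=[A,E,B,D,o]
After op 7 (rotate(+1)): offset=4, physical=[B,D,o,A,E], logical=[E,B,D,o,A]
After op 8 (rotate(-2)): offset=2, physical=[B,D,o,A,E], logical=[o,A,E,B,D]
After op 9 (replace(3, 'l')): offset=2, physical=[l,D,o,A,E], logical=[o,A,E,l,D]
After op 10 (swap(4, 2)): offset=2, physical=[l,E,o,A,D], logical=[o,A,D,l,E]
After op 11 (rotate(-1)): offset=1, physical=[l,E,o,A,D], logical=[E,o,A,D,l]
After op 12 (rotate(-3)): offset=3, physical=[l,E,o,A,D], logical=[A,D,l,E,o]

Answer: A,D,l,E,o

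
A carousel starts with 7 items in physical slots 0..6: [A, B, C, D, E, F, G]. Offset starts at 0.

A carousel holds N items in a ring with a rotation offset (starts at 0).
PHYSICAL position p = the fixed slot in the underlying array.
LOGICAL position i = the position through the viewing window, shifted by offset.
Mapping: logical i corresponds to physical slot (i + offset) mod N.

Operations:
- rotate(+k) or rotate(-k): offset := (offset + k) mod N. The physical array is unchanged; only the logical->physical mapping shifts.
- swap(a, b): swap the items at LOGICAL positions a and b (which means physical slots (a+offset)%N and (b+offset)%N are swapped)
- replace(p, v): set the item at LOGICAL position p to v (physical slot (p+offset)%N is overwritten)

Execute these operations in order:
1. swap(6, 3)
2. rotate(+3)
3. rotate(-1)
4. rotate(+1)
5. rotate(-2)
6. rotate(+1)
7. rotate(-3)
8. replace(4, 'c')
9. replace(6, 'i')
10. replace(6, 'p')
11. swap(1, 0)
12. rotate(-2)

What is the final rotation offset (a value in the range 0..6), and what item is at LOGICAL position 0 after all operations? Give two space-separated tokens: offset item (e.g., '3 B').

After op 1 (swap(6, 3)): offset=0, physical=[A,B,C,G,E,F,D], logical=[A,B,C,G,E,F,D]
After op 2 (rotate(+3)): offset=3, physical=[A,B,C,G,E,F,D], logical=[G,E,F,D,A,B,C]
After op 3 (rotate(-1)): offset=2, physical=[A,B,C,G,E,F,D], logical=[C,G,E,F,D,A,B]
After op 4 (rotate(+1)): offset=3, physical=[A,B,C,G,E,F,D], logical=[G,E,F,D,A,B,C]
After op 5 (rotate(-2)): offset=1, physical=[A,B,C,G,E,F,D], logical=[B,C,G,E,F,D,A]
After op 6 (rotate(+1)): offset=2, physical=[A,B,C,G,E,F,D], logical=[C,G,E,F,D,A,B]
After op 7 (rotate(-3)): offset=6, physical=[A,B,C,G,E,F,D], logical=[D,A,B,C,G,E,F]
After op 8 (replace(4, 'c')): offset=6, physical=[A,B,C,c,E,F,D], logical=[D,A,B,C,c,E,F]
After op 9 (replace(6, 'i')): offset=6, physical=[A,B,C,c,E,i,D], logical=[D,A,B,C,c,E,i]
After op 10 (replace(6, 'p')): offset=6, physical=[A,B,C,c,E,p,D], logical=[D,A,B,C,c,E,p]
After op 11 (swap(1, 0)): offset=6, physical=[D,B,C,c,E,p,A], logical=[A,D,B,C,c,E,p]
After op 12 (rotate(-2)): offset=4, physical=[D,B,C,c,E,p,A], logical=[E,p,A,D,B,C,c]

Answer: 4 E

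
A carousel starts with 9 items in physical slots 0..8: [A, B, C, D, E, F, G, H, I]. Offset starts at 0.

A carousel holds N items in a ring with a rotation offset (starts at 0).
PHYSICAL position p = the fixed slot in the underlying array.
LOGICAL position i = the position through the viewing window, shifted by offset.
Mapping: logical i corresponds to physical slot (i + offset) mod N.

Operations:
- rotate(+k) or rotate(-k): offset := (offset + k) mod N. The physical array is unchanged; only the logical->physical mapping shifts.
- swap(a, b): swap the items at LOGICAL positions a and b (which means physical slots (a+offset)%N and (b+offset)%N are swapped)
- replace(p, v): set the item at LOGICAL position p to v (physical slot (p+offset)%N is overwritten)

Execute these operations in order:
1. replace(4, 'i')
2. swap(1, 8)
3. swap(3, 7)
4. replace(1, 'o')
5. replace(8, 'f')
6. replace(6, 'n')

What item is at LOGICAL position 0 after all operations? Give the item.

After op 1 (replace(4, 'i')): offset=0, physical=[A,B,C,D,i,F,G,H,I], logical=[A,B,C,D,i,F,G,H,I]
After op 2 (swap(1, 8)): offset=0, physical=[A,I,C,D,i,F,G,H,B], logical=[A,I,C,D,i,F,G,H,B]
After op 3 (swap(3, 7)): offset=0, physical=[A,I,C,H,i,F,G,D,B], logical=[A,I,C,H,i,F,G,D,B]
After op 4 (replace(1, 'o')): offset=0, physical=[A,o,C,H,i,F,G,D,B], logical=[A,o,C,H,i,F,G,D,B]
After op 5 (replace(8, 'f')): offset=0, physical=[A,o,C,H,i,F,G,D,f], logical=[A,o,C,H,i,F,G,D,f]
After op 6 (replace(6, 'n')): offset=0, physical=[A,o,C,H,i,F,n,D,f], logical=[A,o,C,H,i,F,n,D,f]

Answer: A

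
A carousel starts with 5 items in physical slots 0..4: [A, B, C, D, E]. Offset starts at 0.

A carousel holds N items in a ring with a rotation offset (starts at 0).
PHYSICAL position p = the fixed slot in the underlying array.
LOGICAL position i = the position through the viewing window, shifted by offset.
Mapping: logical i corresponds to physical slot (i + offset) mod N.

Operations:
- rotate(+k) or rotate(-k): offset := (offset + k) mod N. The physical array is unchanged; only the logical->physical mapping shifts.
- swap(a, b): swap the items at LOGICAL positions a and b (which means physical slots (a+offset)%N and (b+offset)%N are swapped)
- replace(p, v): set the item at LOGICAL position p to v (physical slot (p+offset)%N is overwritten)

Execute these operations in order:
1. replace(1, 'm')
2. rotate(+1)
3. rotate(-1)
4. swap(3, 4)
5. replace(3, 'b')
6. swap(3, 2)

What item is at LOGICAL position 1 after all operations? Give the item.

Answer: m

Derivation:
After op 1 (replace(1, 'm')): offset=0, physical=[A,m,C,D,E], logical=[A,m,C,D,E]
After op 2 (rotate(+1)): offset=1, physical=[A,m,C,D,E], logical=[m,C,D,E,A]
After op 3 (rotate(-1)): offset=0, physical=[A,m,C,D,E], logical=[A,m,C,D,E]
After op 4 (swap(3, 4)): offset=0, physical=[A,m,C,E,D], logical=[A,m,C,E,D]
After op 5 (replace(3, 'b')): offset=0, physical=[A,m,C,b,D], logical=[A,m,C,b,D]
After op 6 (swap(3, 2)): offset=0, physical=[A,m,b,C,D], logical=[A,m,b,C,D]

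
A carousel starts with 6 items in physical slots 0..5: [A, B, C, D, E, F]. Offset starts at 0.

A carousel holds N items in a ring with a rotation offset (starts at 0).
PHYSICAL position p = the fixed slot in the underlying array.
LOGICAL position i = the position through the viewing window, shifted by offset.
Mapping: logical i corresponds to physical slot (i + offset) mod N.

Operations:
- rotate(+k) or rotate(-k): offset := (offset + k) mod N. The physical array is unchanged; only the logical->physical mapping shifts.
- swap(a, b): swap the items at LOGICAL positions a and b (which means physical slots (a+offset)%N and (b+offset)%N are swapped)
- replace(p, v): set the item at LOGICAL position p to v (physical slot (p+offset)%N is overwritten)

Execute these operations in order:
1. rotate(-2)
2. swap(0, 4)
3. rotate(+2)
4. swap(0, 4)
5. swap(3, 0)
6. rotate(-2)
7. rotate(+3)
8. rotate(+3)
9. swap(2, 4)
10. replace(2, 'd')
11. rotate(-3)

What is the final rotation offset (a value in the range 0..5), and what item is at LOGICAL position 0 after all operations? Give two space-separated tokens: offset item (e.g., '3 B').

Answer: 1 B

Derivation:
After op 1 (rotate(-2)): offset=4, physical=[A,B,C,D,E,F], logical=[E,F,A,B,C,D]
After op 2 (swap(0, 4)): offset=4, physical=[A,B,E,D,C,F], logical=[C,F,A,B,E,D]
After op 3 (rotate(+2)): offset=0, physical=[A,B,E,D,C,F], logical=[A,B,E,D,C,F]
After op 4 (swap(0, 4)): offset=0, physical=[C,B,E,D,A,F], logical=[C,B,E,D,A,F]
After op 5 (swap(3, 0)): offset=0, physical=[D,B,E,C,A,F], logical=[D,B,E,C,A,F]
After op 6 (rotate(-2)): offset=4, physical=[D,B,E,C,A,F], logical=[A,F,D,B,E,C]
After op 7 (rotate(+3)): offset=1, physical=[D,B,E,C,A,F], logical=[B,E,C,A,F,D]
After op 8 (rotate(+3)): offset=4, physical=[D,B,E,C,A,F], logical=[A,F,D,B,E,C]
After op 9 (swap(2, 4)): offset=4, physical=[E,B,D,C,A,F], logical=[A,F,E,B,D,C]
After op 10 (replace(2, 'd')): offset=4, physical=[d,B,D,C,A,F], logical=[A,F,d,B,D,C]
After op 11 (rotate(-3)): offset=1, physical=[d,B,D,C,A,F], logical=[B,D,C,A,F,d]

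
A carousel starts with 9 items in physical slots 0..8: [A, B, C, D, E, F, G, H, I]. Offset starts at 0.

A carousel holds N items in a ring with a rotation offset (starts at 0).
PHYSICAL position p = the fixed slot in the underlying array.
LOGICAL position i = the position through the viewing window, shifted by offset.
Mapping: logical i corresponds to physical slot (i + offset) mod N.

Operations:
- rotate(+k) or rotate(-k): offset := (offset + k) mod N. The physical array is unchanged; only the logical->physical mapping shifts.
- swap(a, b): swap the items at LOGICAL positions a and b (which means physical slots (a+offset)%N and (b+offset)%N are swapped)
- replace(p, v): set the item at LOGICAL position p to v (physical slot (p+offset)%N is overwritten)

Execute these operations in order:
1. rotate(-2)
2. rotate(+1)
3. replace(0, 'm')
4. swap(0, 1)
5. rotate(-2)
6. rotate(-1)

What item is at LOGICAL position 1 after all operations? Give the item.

After op 1 (rotate(-2)): offset=7, physical=[A,B,C,D,E,F,G,H,I], logical=[H,I,A,B,C,D,E,F,G]
After op 2 (rotate(+1)): offset=8, physical=[A,B,C,D,E,F,G,H,I], logical=[I,A,B,C,D,E,F,G,H]
After op 3 (replace(0, 'm')): offset=8, physical=[A,B,C,D,E,F,G,H,m], logical=[m,A,B,C,D,E,F,G,H]
After op 4 (swap(0, 1)): offset=8, physical=[m,B,C,D,E,F,G,H,A], logical=[A,m,B,C,D,E,F,G,H]
After op 5 (rotate(-2)): offset=6, physical=[m,B,C,D,E,F,G,H,A], logical=[G,H,A,m,B,C,D,E,F]
After op 6 (rotate(-1)): offset=5, physical=[m,B,C,D,E,F,G,H,A], logical=[F,G,H,A,m,B,C,D,E]

Answer: G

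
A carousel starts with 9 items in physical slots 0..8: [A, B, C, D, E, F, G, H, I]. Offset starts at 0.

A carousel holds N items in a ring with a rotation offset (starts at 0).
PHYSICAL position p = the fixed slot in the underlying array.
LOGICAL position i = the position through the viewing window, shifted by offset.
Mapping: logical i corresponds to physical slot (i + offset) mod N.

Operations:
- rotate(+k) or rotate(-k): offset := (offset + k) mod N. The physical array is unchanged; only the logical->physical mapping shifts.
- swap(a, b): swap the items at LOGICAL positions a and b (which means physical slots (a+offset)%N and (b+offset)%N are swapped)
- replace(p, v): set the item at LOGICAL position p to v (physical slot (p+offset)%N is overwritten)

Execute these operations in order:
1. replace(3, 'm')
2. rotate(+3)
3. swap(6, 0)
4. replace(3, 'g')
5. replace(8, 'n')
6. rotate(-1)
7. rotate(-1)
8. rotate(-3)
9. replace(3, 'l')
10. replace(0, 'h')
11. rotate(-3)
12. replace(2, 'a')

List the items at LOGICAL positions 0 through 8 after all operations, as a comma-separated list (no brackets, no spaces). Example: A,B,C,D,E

Answer: E,F,a,h,I,m,l,n,A

Derivation:
After op 1 (replace(3, 'm')): offset=0, physical=[A,B,C,m,E,F,G,H,I], logical=[A,B,C,m,E,F,G,H,I]
After op 2 (rotate(+3)): offset=3, physical=[A,B,C,m,E,F,G,H,I], logical=[m,E,F,G,H,I,A,B,C]
After op 3 (swap(6, 0)): offset=3, physical=[m,B,C,A,E,F,G,H,I], logical=[A,E,F,G,H,I,m,B,C]
After op 4 (replace(3, 'g')): offset=3, physical=[m,B,C,A,E,F,g,H,I], logical=[A,E,F,g,H,I,m,B,C]
After op 5 (replace(8, 'n')): offset=3, physical=[m,B,n,A,E,F,g,H,I], logical=[A,E,F,g,H,I,m,B,n]
After op 6 (rotate(-1)): offset=2, physical=[m,B,n,A,E,F,g,H,I], logical=[n,A,E,F,g,H,I,m,B]
After op 7 (rotate(-1)): offset=1, physical=[m,B,n,A,E,F,g,H,I], logical=[B,n,A,E,F,g,H,I,m]
After op 8 (rotate(-3)): offset=7, physical=[m,B,n,A,E,F,g,H,I], logical=[H,I,m,B,n,A,E,F,g]
After op 9 (replace(3, 'l')): offset=7, physical=[m,l,n,A,E,F,g,H,I], logical=[H,I,m,l,n,A,E,F,g]
After op 10 (replace(0, 'h')): offset=7, physical=[m,l,n,A,E,F,g,h,I], logical=[h,I,m,l,n,A,E,F,g]
After op 11 (rotate(-3)): offset=4, physical=[m,l,n,A,E,F,g,h,I], logical=[E,F,g,h,I,m,l,n,A]
After op 12 (replace(2, 'a')): offset=4, physical=[m,l,n,A,E,F,a,h,I], logical=[E,F,a,h,I,m,l,n,A]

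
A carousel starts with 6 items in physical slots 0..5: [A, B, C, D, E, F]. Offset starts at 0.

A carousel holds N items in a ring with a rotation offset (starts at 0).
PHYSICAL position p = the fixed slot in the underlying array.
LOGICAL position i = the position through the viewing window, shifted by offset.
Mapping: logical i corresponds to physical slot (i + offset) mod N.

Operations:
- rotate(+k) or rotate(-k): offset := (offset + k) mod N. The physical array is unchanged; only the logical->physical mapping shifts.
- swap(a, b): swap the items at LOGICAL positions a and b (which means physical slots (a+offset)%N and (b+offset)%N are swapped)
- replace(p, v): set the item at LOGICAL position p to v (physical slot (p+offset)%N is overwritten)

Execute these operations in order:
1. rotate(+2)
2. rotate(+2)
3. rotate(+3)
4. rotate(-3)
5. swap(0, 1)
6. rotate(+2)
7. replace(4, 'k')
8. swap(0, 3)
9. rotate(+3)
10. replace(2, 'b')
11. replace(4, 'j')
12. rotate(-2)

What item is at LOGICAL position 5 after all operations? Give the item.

Answer: D

Derivation:
After op 1 (rotate(+2)): offset=2, physical=[A,B,C,D,E,F], logical=[C,D,E,F,A,B]
After op 2 (rotate(+2)): offset=4, physical=[A,B,C,D,E,F], logical=[E,F,A,B,C,D]
After op 3 (rotate(+3)): offset=1, physical=[A,B,C,D,E,F], logical=[B,C,D,E,F,A]
After op 4 (rotate(-3)): offset=4, physical=[A,B,C,D,E,F], logical=[E,F,A,B,C,D]
After op 5 (swap(0, 1)): offset=4, physical=[A,B,C,D,F,E], logical=[F,E,A,B,C,D]
After op 6 (rotate(+2)): offset=0, physical=[A,B,C,D,F,E], logical=[A,B,C,D,F,E]
After op 7 (replace(4, 'k')): offset=0, physical=[A,B,C,D,k,E], logical=[A,B,C,D,k,E]
After op 8 (swap(0, 3)): offset=0, physical=[D,B,C,A,k,E], logical=[D,B,C,A,k,E]
After op 9 (rotate(+3)): offset=3, physical=[D,B,C,A,k,E], logical=[A,k,E,D,B,C]
After op 10 (replace(2, 'b')): offset=3, physical=[D,B,C,A,k,b], logical=[A,k,b,D,B,C]
After op 11 (replace(4, 'j')): offset=3, physical=[D,j,C,A,k,b], logical=[A,k,b,D,j,C]
After op 12 (rotate(-2)): offset=1, physical=[D,j,C,A,k,b], logical=[j,C,A,k,b,D]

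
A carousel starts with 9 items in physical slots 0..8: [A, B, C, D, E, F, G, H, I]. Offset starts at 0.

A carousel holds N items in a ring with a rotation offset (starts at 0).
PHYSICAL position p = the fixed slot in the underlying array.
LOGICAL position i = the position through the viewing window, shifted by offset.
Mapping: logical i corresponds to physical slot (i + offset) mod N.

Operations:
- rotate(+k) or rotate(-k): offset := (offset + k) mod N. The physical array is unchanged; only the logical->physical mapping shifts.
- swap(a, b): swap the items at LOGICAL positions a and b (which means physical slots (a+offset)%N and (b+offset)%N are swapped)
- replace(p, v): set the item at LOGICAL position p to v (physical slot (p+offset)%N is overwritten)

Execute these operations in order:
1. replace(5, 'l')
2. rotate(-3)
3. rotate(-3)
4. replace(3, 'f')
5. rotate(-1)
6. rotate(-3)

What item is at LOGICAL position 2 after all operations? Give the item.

After op 1 (replace(5, 'l')): offset=0, physical=[A,B,C,D,E,l,G,H,I], logical=[A,B,C,D,E,l,G,H,I]
After op 2 (rotate(-3)): offset=6, physical=[A,B,C,D,E,l,G,H,I], logical=[G,H,I,A,B,C,D,E,l]
After op 3 (rotate(-3)): offset=3, physical=[A,B,C,D,E,l,G,H,I], logical=[D,E,l,G,H,I,A,B,C]
After op 4 (replace(3, 'f')): offset=3, physical=[A,B,C,D,E,l,f,H,I], logical=[D,E,l,f,H,I,A,B,C]
After op 5 (rotate(-1)): offset=2, physical=[A,B,C,D,E,l,f,H,I], logical=[C,D,E,l,f,H,I,A,B]
After op 6 (rotate(-3)): offset=8, physical=[A,B,C,D,E,l,f,H,I], logical=[I,A,B,C,D,E,l,f,H]

Answer: B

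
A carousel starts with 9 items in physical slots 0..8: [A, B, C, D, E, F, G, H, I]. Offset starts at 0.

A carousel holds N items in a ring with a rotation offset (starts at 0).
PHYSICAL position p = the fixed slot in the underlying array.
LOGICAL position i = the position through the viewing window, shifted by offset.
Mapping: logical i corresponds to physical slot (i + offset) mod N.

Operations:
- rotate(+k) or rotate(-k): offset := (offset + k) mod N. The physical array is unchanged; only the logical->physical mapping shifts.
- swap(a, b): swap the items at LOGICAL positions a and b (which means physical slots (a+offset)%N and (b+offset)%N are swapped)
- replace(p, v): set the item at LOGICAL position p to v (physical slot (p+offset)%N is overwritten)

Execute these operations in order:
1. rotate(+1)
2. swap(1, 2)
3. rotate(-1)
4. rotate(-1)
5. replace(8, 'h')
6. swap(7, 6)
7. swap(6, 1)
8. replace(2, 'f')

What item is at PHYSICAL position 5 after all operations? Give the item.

After op 1 (rotate(+1)): offset=1, physical=[A,B,C,D,E,F,G,H,I], logical=[B,C,D,E,F,G,H,I,A]
After op 2 (swap(1, 2)): offset=1, physical=[A,B,D,C,E,F,G,H,I], logical=[B,D,C,E,F,G,H,I,A]
After op 3 (rotate(-1)): offset=0, physical=[A,B,D,C,E,F,G,H,I], logical=[A,B,D,C,E,F,G,H,I]
After op 4 (rotate(-1)): offset=8, physical=[A,B,D,C,E,F,G,H,I], logical=[I,A,B,D,C,E,F,G,H]
After op 5 (replace(8, 'h')): offset=8, physical=[A,B,D,C,E,F,G,h,I], logical=[I,A,B,D,C,E,F,G,h]
After op 6 (swap(7, 6)): offset=8, physical=[A,B,D,C,E,G,F,h,I], logical=[I,A,B,D,C,E,G,F,h]
After op 7 (swap(6, 1)): offset=8, physical=[G,B,D,C,E,A,F,h,I], logical=[I,G,B,D,C,E,A,F,h]
After op 8 (replace(2, 'f')): offset=8, physical=[G,f,D,C,E,A,F,h,I], logical=[I,G,f,D,C,E,A,F,h]

Answer: A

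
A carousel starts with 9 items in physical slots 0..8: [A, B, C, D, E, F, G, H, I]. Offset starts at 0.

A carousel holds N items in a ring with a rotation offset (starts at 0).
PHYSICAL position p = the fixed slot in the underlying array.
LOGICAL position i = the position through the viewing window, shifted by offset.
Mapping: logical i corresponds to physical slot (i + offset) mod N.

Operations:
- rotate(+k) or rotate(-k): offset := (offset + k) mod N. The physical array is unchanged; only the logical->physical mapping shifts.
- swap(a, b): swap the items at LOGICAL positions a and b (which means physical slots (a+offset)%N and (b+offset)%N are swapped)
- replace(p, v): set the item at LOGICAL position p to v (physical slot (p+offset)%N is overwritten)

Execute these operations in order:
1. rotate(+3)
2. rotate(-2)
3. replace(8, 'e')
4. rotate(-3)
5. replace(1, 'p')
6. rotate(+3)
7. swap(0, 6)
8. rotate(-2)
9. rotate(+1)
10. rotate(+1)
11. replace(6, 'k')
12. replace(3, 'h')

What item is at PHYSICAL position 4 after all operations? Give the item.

Answer: h

Derivation:
After op 1 (rotate(+3)): offset=3, physical=[A,B,C,D,E,F,G,H,I], logical=[D,E,F,G,H,I,A,B,C]
After op 2 (rotate(-2)): offset=1, physical=[A,B,C,D,E,F,G,H,I], logical=[B,C,D,E,F,G,H,I,A]
After op 3 (replace(8, 'e')): offset=1, physical=[e,B,C,D,E,F,G,H,I], logical=[B,C,D,E,F,G,H,I,e]
After op 4 (rotate(-3)): offset=7, physical=[e,B,C,D,E,F,G,H,I], logical=[H,I,e,B,C,D,E,F,G]
After op 5 (replace(1, 'p')): offset=7, physical=[e,B,C,D,E,F,G,H,p], logical=[H,p,e,B,C,D,E,F,G]
After op 6 (rotate(+3)): offset=1, physical=[e,B,C,D,E,F,G,H,p], logical=[B,C,D,E,F,G,H,p,e]
After op 7 (swap(0, 6)): offset=1, physical=[e,H,C,D,E,F,G,B,p], logical=[H,C,D,E,F,G,B,p,e]
After op 8 (rotate(-2)): offset=8, physical=[e,H,C,D,E,F,G,B,p], logical=[p,e,H,C,D,E,F,G,B]
After op 9 (rotate(+1)): offset=0, physical=[e,H,C,D,E,F,G,B,p], logical=[e,H,C,D,E,F,G,B,p]
After op 10 (rotate(+1)): offset=1, physical=[e,H,C,D,E,F,G,B,p], logical=[H,C,D,E,F,G,B,p,e]
After op 11 (replace(6, 'k')): offset=1, physical=[e,H,C,D,E,F,G,k,p], logical=[H,C,D,E,F,G,k,p,e]
After op 12 (replace(3, 'h')): offset=1, physical=[e,H,C,D,h,F,G,k,p], logical=[H,C,D,h,F,G,k,p,e]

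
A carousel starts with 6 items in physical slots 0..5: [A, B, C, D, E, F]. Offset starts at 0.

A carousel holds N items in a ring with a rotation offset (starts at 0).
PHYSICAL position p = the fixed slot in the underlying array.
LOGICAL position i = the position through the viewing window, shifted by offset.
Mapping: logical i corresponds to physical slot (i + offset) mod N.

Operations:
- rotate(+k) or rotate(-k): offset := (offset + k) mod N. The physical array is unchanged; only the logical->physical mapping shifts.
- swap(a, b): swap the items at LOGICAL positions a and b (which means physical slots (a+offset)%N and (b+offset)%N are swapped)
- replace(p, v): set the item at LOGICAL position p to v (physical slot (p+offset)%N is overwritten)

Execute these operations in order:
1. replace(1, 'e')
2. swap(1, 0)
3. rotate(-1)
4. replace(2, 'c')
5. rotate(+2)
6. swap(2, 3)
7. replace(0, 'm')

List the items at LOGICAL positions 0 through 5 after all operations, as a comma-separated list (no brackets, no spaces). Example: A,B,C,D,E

After op 1 (replace(1, 'e')): offset=0, physical=[A,e,C,D,E,F], logical=[A,e,C,D,E,F]
After op 2 (swap(1, 0)): offset=0, physical=[e,A,C,D,E,F], logical=[e,A,C,D,E,F]
After op 3 (rotate(-1)): offset=5, physical=[e,A,C,D,E,F], logical=[F,e,A,C,D,E]
After op 4 (replace(2, 'c')): offset=5, physical=[e,c,C,D,E,F], logical=[F,e,c,C,D,E]
After op 5 (rotate(+2)): offset=1, physical=[e,c,C,D,E,F], logical=[c,C,D,E,F,e]
After op 6 (swap(2, 3)): offset=1, physical=[e,c,C,E,D,F], logical=[c,C,E,D,F,e]
After op 7 (replace(0, 'm')): offset=1, physical=[e,m,C,E,D,F], logical=[m,C,E,D,F,e]

Answer: m,C,E,D,F,e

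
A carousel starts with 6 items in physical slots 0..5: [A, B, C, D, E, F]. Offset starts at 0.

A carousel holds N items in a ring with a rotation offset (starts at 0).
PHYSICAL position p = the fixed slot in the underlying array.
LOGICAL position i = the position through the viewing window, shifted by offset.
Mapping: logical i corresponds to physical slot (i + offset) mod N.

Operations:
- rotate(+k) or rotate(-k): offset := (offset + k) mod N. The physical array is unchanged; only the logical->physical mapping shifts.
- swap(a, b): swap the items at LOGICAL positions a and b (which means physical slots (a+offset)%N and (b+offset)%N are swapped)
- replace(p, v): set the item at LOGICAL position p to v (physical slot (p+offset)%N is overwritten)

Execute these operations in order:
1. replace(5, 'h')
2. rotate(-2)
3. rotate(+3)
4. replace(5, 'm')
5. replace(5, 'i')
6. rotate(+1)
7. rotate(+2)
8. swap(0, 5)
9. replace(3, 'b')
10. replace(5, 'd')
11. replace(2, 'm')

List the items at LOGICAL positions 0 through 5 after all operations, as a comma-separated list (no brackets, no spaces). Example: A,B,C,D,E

Answer: D,h,m,b,C,d

Derivation:
After op 1 (replace(5, 'h')): offset=0, physical=[A,B,C,D,E,h], logical=[A,B,C,D,E,h]
After op 2 (rotate(-2)): offset=4, physical=[A,B,C,D,E,h], logical=[E,h,A,B,C,D]
After op 3 (rotate(+3)): offset=1, physical=[A,B,C,D,E,h], logical=[B,C,D,E,h,A]
After op 4 (replace(5, 'm')): offset=1, physical=[m,B,C,D,E,h], logical=[B,C,D,E,h,m]
After op 5 (replace(5, 'i')): offset=1, physical=[i,B,C,D,E,h], logical=[B,C,D,E,h,i]
After op 6 (rotate(+1)): offset=2, physical=[i,B,C,D,E,h], logical=[C,D,E,h,i,B]
After op 7 (rotate(+2)): offset=4, physical=[i,B,C,D,E,h], logical=[E,h,i,B,C,D]
After op 8 (swap(0, 5)): offset=4, physical=[i,B,C,E,D,h], logical=[D,h,i,B,C,E]
After op 9 (replace(3, 'b')): offset=4, physical=[i,b,C,E,D,h], logical=[D,h,i,b,C,E]
After op 10 (replace(5, 'd')): offset=4, physical=[i,b,C,d,D,h], logical=[D,h,i,b,C,d]
After op 11 (replace(2, 'm')): offset=4, physical=[m,b,C,d,D,h], logical=[D,h,m,b,C,d]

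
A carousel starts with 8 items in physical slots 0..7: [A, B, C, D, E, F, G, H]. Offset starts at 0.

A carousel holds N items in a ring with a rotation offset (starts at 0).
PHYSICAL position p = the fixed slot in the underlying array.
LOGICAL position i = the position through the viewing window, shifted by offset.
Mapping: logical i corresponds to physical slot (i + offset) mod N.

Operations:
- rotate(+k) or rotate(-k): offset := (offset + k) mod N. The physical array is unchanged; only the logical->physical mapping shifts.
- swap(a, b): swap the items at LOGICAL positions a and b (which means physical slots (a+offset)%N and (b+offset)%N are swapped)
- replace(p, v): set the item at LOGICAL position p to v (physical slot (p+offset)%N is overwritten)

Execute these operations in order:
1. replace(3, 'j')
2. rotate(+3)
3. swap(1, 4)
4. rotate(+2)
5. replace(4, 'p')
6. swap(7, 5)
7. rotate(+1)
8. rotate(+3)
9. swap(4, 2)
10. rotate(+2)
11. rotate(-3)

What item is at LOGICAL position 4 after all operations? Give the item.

Answer: C

Derivation:
After op 1 (replace(3, 'j')): offset=0, physical=[A,B,C,j,E,F,G,H], logical=[A,B,C,j,E,F,G,H]
After op 2 (rotate(+3)): offset=3, physical=[A,B,C,j,E,F,G,H], logical=[j,E,F,G,H,A,B,C]
After op 3 (swap(1, 4)): offset=3, physical=[A,B,C,j,H,F,G,E], logical=[j,H,F,G,E,A,B,C]
After op 4 (rotate(+2)): offset=5, physical=[A,B,C,j,H,F,G,E], logical=[F,G,E,A,B,C,j,H]
After op 5 (replace(4, 'p')): offset=5, physical=[A,p,C,j,H,F,G,E], logical=[F,G,E,A,p,C,j,H]
After op 6 (swap(7, 5)): offset=5, physical=[A,p,H,j,C,F,G,E], logical=[F,G,E,A,p,H,j,C]
After op 7 (rotate(+1)): offset=6, physical=[A,p,H,j,C,F,G,E], logical=[G,E,A,p,H,j,C,F]
After op 8 (rotate(+3)): offset=1, physical=[A,p,H,j,C,F,G,E], logical=[p,H,j,C,F,G,E,A]
After op 9 (swap(4, 2)): offset=1, physical=[A,p,H,F,C,j,G,E], logical=[p,H,F,C,j,G,E,A]
After op 10 (rotate(+2)): offset=3, physical=[A,p,H,F,C,j,G,E], logical=[F,C,j,G,E,A,p,H]
After op 11 (rotate(-3)): offset=0, physical=[A,p,H,F,C,j,G,E], logical=[A,p,H,F,C,j,G,E]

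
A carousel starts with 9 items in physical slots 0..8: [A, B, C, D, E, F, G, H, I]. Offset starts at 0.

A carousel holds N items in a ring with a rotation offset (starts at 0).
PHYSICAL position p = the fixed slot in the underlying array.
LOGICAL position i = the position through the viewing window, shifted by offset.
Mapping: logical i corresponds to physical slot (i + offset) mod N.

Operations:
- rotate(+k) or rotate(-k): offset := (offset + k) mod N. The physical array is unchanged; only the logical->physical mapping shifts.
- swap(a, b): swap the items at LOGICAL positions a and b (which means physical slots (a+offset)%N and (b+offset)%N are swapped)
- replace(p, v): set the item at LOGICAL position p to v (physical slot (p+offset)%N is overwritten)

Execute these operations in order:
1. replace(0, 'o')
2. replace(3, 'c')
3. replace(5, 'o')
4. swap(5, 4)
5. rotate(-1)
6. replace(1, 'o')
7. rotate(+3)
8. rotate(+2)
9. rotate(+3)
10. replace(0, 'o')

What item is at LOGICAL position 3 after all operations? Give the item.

After op 1 (replace(0, 'o')): offset=0, physical=[o,B,C,D,E,F,G,H,I], logical=[o,B,C,D,E,F,G,H,I]
After op 2 (replace(3, 'c')): offset=0, physical=[o,B,C,c,E,F,G,H,I], logical=[o,B,C,c,E,F,G,H,I]
After op 3 (replace(5, 'o')): offset=0, physical=[o,B,C,c,E,o,G,H,I], logical=[o,B,C,c,E,o,G,H,I]
After op 4 (swap(5, 4)): offset=0, physical=[o,B,C,c,o,E,G,H,I], logical=[o,B,C,c,o,E,G,H,I]
After op 5 (rotate(-1)): offset=8, physical=[o,B,C,c,o,E,G,H,I], logical=[I,o,B,C,c,o,E,G,H]
After op 6 (replace(1, 'o')): offset=8, physical=[o,B,C,c,o,E,G,H,I], logical=[I,o,B,C,c,o,E,G,H]
After op 7 (rotate(+3)): offset=2, physical=[o,B,C,c,o,E,G,H,I], logical=[C,c,o,E,G,H,I,o,B]
After op 8 (rotate(+2)): offset=4, physical=[o,B,C,c,o,E,G,H,I], logical=[o,E,G,H,I,o,B,C,c]
After op 9 (rotate(+3)): offset=7, physical=[o,B,C,c,o,E,G,H,I], logical=[H,I,o,B,C,c,o,E,G]
After op 10 (replace(0, 'o')): offset=7, physical=[o,B,C,c,o,E,G,o,I], logical=[o,I,o,B,C,c,o,E,G]

Answer: B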